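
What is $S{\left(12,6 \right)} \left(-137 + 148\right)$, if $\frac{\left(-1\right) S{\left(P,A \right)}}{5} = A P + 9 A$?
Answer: $-6930$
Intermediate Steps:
$S{\left(P,A \right)} = - 45 A - 5 A P$ ($S{\left(P,A \right)} = - 5 \left(A P + 9 A\right) = - 5 \left(9 A + A P\right) = - 45 A - 5 A P$)
$S{\left(12,6 \right)} \left(-137 + 148\right) = \left(-5\right) 6 \left(9 + 12\right) \left(-137 + 148\right) = \left(-5\right) 6 \cdot 21 \cdot 11 = \left(-630\right) 11 = -6930$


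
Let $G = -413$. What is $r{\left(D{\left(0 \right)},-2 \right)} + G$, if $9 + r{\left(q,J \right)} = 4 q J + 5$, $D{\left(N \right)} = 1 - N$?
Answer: $-425$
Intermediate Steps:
$r{\left(q,J \right)} = -4 + 4 J q$ ($r{\left(q,J \right)} = -9 + \left(4 q J + 5\right) = -9 + \left(4 J q + 5\right) = -9 + \left(5 + 4 J q\right) = -4 + 4 J q$)
$r{\left(D{\left(0 \right)},-2 \right)} + G = \left(-4 + 4 \left(-2\right) \left(1 - 0\right)\right) - 413 = \left(-4 + 4 \left(-2\right) \left(1 + 0\right)\right) - 413 = \left(-4 + 4 \left(-2\right) 1\right) - 413 = \left(-4 - 8\right) - 413 = -12 - 413 = -425$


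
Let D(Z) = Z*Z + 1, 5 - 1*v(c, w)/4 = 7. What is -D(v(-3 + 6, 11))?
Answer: -65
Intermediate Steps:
v(c, w) = -8 (v(c, w) = 20 - 4*7 = 20 - 28 = -8)
D(Z) = 1 + Z² (D(Z) = Z² + 1 = 1 + Z²)
-D(v(-3 + 6, 11)) = -(1 + (-8)²) = -(1 + 64) = -1*65 = -65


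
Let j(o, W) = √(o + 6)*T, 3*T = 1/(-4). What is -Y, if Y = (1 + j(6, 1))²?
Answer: -13/12 + √3/3 ≈ -0.50598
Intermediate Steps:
T = -1/12 (T = (⅓)/(-4) = (⅓)*(-¼) = -1/12 ≈ -0.083333)
j(o, W) = -√(6 + o)/12 (j(o, W) = √(o + 6)*(-1/12) = √(6 + o)*(-1/12) = -√(6 + o)/12)
Y = (1 - √3/6)² (Y = (1 - √(6 + 6)/12)² = (1 - √3/6)² ≈ 0.50598)
-Y = -(6 - √3)²/36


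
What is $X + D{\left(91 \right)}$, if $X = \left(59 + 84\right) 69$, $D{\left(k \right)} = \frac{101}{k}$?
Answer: $\frac{897998}{91} \approx 9868.1$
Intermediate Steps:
$X = 9867$ ($X = 143 \cdot 69 = 9867$)
$X + D{\left(91 \right)} = 9867 + \frac{101}{91} = \frac{897998}{91}$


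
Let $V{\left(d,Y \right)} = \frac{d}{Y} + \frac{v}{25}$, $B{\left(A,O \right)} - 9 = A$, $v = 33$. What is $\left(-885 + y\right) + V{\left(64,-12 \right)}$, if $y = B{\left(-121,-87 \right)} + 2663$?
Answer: $\frac{124649}{75} \approx 1662.0$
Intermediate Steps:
$B{\left(A,O \right)} = 9 + A$
$V{\left(d,Y \right)} = \frac{33}{25} + \frac{d}{Y}$ ($V{\left(d,Y \right)} = \frac{d}{Y} + \frac{33}{25} = \frac{33}{25} + \frac{d}{Y}$)
$y = 2551$ ($y = \left(9 - 121\right) + 2663 = -112 + 2663 = 2551$)
$\left(-885 + y\right) + V{\left(64,-12 \right)} = \left(-885 + 2551\right) + \left(\frac{33}{25} + \frac{64}{-12}\right) = 1666 + \left(\frac{33}{25} + 64 \left(- \frac{1}{12}\right)\right) = 1666 + \left(\frac{33}{25} - \frac{16}{3}\right) = 1666 - \frac{301}{75} = \frac{124649}{75}$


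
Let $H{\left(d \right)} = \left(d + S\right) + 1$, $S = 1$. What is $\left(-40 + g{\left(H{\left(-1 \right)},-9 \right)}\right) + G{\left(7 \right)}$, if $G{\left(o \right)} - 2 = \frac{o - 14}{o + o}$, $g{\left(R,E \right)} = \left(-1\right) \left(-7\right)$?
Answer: $- \frac{63}{2} \approx -31.5$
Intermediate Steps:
$H{\left(d \right)} = 2 + d$ ($H{\left(d \right)} = \left(d + 1\right) + 1 = \left(1 + d\right) + 1 = 2 + d$)
$g{\left(R,E \right)} = 7$
$G{\left(o \right)} = 2 + \frac{-14 + o}{2 o}$ ($G{\left(o \right)} = 2 + \frac{o - 14}{o + o} = 2 + \frac{-14 + o}{2 o}$)
$\left(-40 + g{\left(H{\left(-1 \right)},-9 \right)}\right) + G{\left(7 \right)} = \left(-40 + 7\right) + \left(\frac{5}{2} - \frac{7}{7}\right) = -33 + \left(\frac{5}{2} - 1\right) = -33 + \frac{3}{2} = - \frac{63}{2}$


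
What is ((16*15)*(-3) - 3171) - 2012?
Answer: -5903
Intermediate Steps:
((16*15)*(-3) - 3171) - 2012 = (240*(-3) - 3171) - 2012 = (-720 - 3171) - 2012 = -3891 - 2012 = -5903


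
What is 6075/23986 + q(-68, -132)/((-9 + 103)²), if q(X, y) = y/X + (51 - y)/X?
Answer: 107321421/423880592 ≈ 0.25319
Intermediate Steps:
q(X, y) = y/X + (51 - y)/X
6075/23986 + q(-68, -132)/((-9 + 103)²) = 6075/23986 + (51/(-68))/((-9 + 103)²) = 6075*(1/23986) + (51*(-1/68))/(94²) = 6075/23986 - ¾/8836 = 6075/23986 - ¾*1/8836 = 6075/23986 - 3/35344 = 107321421/423880592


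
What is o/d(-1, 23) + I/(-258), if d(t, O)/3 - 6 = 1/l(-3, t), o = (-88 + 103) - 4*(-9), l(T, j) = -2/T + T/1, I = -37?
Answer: 10715/3354 ≈ 3.1947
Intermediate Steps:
l(T, j) = T - 2/T (l(T, j) = -2/T + T*1 = -2/T + T = T - 2/T)
o = 51 (o = 15 + 36 = 51)
d(t, O) = 117/7 (d(t, O) = 18 + 3/(-3 - 2/(-3)) = 18 + 3/(-3 - 2*(-⅓)) = 18 + 3/(-3 + ⅔) = 18 + 3/(-7/3) = 18 + 3*(-3/7) = 18 - 9/7 = 117/7)
o/d(-1, 23) + I/(-258) = 51/(117/7) - 37/(-258) = 51*(7/117) - 37*(-1/258) = 119/39 + 37/258 = 10715/3354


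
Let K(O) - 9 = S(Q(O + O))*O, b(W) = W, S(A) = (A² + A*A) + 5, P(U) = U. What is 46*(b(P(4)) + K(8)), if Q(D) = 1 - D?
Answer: 168038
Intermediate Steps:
S(A) = 5 + 2*A² (S(A) = (A² + A²) + 5 = 2*A² + 5 = 5 + 2*A²)
K(O) = 9 + O*(5 + 2*(1 - 2*O)²) (K(O) = 9 + (5 + 2*(1 - (O + O))²)*O = 9 + (5 + 2*(1 - 2*O)²)*O = 9 + O*(5 + 2*(1 - 2*O)²))
46*(b(P(4)) + K(8)) = 46*(4 + (9 + 8*(5 + 2*(-1 + 2*8)²))) = 46*(4 + (9 + 8*(5 + 2*(-1 + 16)²))) = 46*(4 + (9 + 8*(5 + 2*15²))) = 46*(4 + (9 + 8*(5 + 2*225))) = 46*(4 + (9 + 8*(5 + 450))) = 46*(4 + (9 + 8*455)) = 46*(4 + (9 + 3640)) = 46*(4 + 3649) = 46*3653 = 168038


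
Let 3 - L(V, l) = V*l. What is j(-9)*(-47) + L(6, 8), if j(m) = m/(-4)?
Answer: -603/4 ≈ -150.75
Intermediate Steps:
L(V, l) = 3 - V*l
j(m) = -m/4 (j(m) = m*(-¼) = -m/4)
j(-9)*(-47) + L(6, 8) = -¼*(-9)*(-47) + (3 - 1*6*8) = (9/4)*(-47) + (3 - 48) = -423/4 - 45 = -603/4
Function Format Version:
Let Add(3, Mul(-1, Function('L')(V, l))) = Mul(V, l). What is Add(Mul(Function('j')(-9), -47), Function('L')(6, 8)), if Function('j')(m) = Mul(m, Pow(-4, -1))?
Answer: Rational(-603, 4) ≈ -150.75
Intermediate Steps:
Function('L')(V, l) = Add(3, Mul(-1, V, l)) (Function('L')(V, l) = Add(3, Mul(-1, Mul(V, l))) = Add(3, Mul(-1, V, l)))
Function('j')(m) = Mul(Rational(-1, 4), m) (Function('j')(m) = Mul(m, Rational(-1, 4)) = Mul(Rational(-1, 4), m))
Add(Mul(Function('j')(-9), -47), Function('L')(6, 8)) = Add(Mul(Mul(Rational(-1, 4), -9), -47), Add(3, Mul(-1, 6, 8))) = Add(Mul(Rational(9, 4), -47), Add(3, -48)) = Add(Rational(-423, 4), -45) = Rational(-603, 4)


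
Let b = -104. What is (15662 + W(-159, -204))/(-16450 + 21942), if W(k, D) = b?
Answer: 7779/2746 ≈ 2.8328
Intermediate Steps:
W(k, D) = -104
(15662 + W(-159, -204))/(-16450 + 21942) = (15662 - 104)/(-16450 + 21942) = 15558/5492 = 15558*(1/5492) = 7779/2746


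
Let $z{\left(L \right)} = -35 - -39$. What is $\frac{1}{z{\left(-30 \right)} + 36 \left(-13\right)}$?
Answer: $- \frac{1}{464} \approx -0.0021552$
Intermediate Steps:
$z{\left(L \right)} = 4$ ($z{\left(L \right)} = -35 + 39 = 4$)
$\frac{1}{z{\left(-30 \right)} + 36 \left(-13\right)} = \frac{1}{4 + 36 \left(-13\right)} = \frac{1}{4 - 468} = \frac{1}{-464} = - \frac{1}{464}$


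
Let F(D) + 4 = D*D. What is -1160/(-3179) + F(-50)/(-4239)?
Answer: -1005848/4491927 ≈ -0.22392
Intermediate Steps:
F(D) = -4 + D² (F(D) = -4 + D*D = -4 + D²)
-1160/(-3179) + F(-50)/(-4239) = -1160/(-3179) + (-4 + (-50)²)/(-4239) = -1160*(-1/3179) + (-4 + 2500)*(-1/4239) = 1160/3179 + 2496*(-1/4239) = 1160/3179 - 832/1413 = -1005848/4491927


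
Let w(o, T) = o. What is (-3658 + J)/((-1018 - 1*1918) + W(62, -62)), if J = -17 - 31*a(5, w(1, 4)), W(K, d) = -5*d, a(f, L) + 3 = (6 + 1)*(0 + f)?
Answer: 359/202 ≈ 1.7772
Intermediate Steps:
a(f, L) = -3 + 7*f (a(f, L) = -3 + (6 + 1)*(0 + f) = -3 + 7*f)
J = -1009 (J = -17 - 31*(-3 + 7*5) = -17 - 31*(-3 + 35) = -17 - 31*32 = -17 - 992 = -1009)
(-3658 + J)/((-1018 - 1*1918) + W(62, -62)) = (-3658 - 1009)/((-1018 - 1*1918) - 5*(-62)) = -4667/((-1018 - 1918) + 310) = -4667/(-2936 + 310) = -4667/(-2626) = -4667*(-1/2626) = 359/202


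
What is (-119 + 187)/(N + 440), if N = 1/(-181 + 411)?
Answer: 920/5953 ≈ 0.15454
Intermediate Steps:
N = 1/230 ≈ 0.0043478
(-119 + 187)/(N + 440) = (-119 + 187)/(1/230 + 440) = 68/(101201/230) = 68*(230/101201) = 920/5953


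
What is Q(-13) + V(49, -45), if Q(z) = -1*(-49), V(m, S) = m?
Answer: 98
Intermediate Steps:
Q(z) = 49
Q(-13) + V(49, -45) = 49 + 49 = 98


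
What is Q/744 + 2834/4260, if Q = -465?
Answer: 343/8520 ≈ 0.040258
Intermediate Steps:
Q/744 + 2834/4260 = -465/744 + 2834/4260 = -465*1/744 + 2834*(1/4260) = -5/8 + 1417/2130 = 343/8520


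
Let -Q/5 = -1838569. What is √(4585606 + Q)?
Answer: 3*√1530939 ≈ 3711.9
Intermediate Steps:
Q = 9192845 (Q = -5*(-1838569) = 9192845)
√(4585606 + Q) = √(4585606 + 9192845) = √13778451 = 3*√1530939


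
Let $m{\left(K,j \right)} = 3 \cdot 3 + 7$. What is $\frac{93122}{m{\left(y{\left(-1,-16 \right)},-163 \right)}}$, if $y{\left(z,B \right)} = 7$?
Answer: $\frac{46561}{8} \approx 5820.1$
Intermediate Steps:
$m{\left(K,j \right)} = 16$ ($m{\left(K,j \right)} = 9 + 7 = 16$)
$\frac{93122}{m{\left(y{\left(-1,-16 \right)},-163 \right)}} = \frac{93122}{16} = 93122 \cdot \frac{1}{16} = \frac{46561}{8}$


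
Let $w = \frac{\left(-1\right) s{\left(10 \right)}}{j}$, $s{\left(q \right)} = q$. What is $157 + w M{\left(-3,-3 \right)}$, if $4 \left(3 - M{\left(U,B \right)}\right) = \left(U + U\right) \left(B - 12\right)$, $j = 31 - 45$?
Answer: $\frac{2003}{14} \approx 143.07$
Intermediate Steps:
$j = -14$ ($j = 31 - 45 = -14$)
$M{\left(U,B \right)} = 3 - \frac{U \left(-12 + B\right)}{2}$ ($M{\left(U,B \right)} = 3 - \frac{\left(U + U\right) \left(B - 12\right)}{4} = 3 - \frac{2 U \left(-12 + B\right)}{4} = 3 - \frac{U \left(-12 + B\right)}{2}$)
$w = \frac{5}{7}$ ($w = \frac{\left(-1\right) 10}{-14} = \left(-10\right) \left(- \frac{1}{14}\right) = \frac{5}{7} \approx 0.71429$)
$157 + w M{\left(-3,-3 \right)} = 157 + \frac{5 \left(3 + 6 \left(-3\right) - \left(- \frac{3}{2}\right) \left(-3\right)\right)}{7} = 157 + \frac{5 \left(3 - 18 - \frac{9}{2}\right)}{7} = 157 + \frac{5}{7} \left(- \frac{39}{2}\right) = 157 - \frac{195}{14} = \frac{2003}{14}$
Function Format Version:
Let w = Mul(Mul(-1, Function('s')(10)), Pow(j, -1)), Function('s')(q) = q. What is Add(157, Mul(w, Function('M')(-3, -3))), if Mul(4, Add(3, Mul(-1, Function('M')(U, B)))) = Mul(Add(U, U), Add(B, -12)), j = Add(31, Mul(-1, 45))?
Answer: Rational(2003, 14) ≈ 143.07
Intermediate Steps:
j = -14 (j = Add(31, -45) = -14)
Function('M')(U, B) = Add(3, Mul(Rational(-1, 2), U, Add(-12, B))) (Function('M')(U, B) = Add(3, Mul(Rational(-1, 4), Mul(Add(U, U), Add(B, -12)))) = Add(3, Mul(Rational(-1, 4), Mul(Mul(2, U), Add(-12, B)))) = Add(3, Mul(Rational(-1, 4), Mul(2, U, Add(-12, B)))) = Add(3, Mul(Rational(-1, 2), U, Add(-12, B))))
w = Rational(5, 7) (w = Mul(Mul(-1, 10), Pow(-14, -1)) = Mul(-10, Rational(-1, 14)) = Rational(5, 7) ≈ 0.71429)
Add(157, Mul(w, Function('M')(-3, -3))) = Add(157, Mul(Rational(5, 7), Add(3, Mul(6, -3), Mul(Rational(-1, 2), -3, -3)))) = Add(157, Mul(Rational(5, 7), Add(3, -18, Rational(-9, 2)))) = Add(157, Mul(Rational(5, 7), Rational(-39, 2))) = Add(157, Rational(-195, 14)) = Rational(2003, 14)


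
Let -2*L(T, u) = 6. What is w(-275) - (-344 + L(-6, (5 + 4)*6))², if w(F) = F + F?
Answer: -120959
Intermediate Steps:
L(T, u) = -3 (L(T, u) = -½*6 = -3)
w(F) = 2*F
w(-275) - (-344 + L(-6, (5 + 4)*6))² = 2*(-275) - (-344 - 3)² = -550 - 1*(-347)² = -550 - 1*120409 = -550 - 120409 = -120959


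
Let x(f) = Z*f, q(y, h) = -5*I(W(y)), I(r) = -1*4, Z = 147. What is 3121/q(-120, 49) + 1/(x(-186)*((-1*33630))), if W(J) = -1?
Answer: 71744881667/459755730 ≈ 156.05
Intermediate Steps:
I(r) = -4
q(y, h) = 20 (q(y, h) = -5*(-4) = 20)
x(f) = 147*f
3121/q(-120, 49) + 1/(x(-186)*((-1*33630))) = 3121/20 + 1/(((147*(-186)))*((-1*33630))) = 3121*(1/20) + 1/(-27342*(-33630)) = 3121/20 - 1/27342*(-1/33630) = 3121/20 + 1/919511460 = 71744881667/459755730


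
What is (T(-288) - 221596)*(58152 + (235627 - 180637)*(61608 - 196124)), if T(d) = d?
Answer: 1641270775440192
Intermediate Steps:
(T(-288) - 221596)*(58152 + (235627 - 180637)*(61608 - 196124)) = (-288 - 221596)*(58152 + (235627 - 180637)*(61608 - 196124)) = -221884*(58152 + 54990*(-134516)) = -221884*(58152 - 7397034840) = -221884*(-7396976688) = 1641270775440192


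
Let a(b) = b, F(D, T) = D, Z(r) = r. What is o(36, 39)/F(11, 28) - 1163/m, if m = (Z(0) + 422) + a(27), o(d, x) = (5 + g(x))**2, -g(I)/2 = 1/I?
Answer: -2733352/7512219 ≈ -0.36385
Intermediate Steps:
g(I) = -2/I
o(d, x) = (5 - 2/x)**2
m = 449 (m = (0 + 422) + 27 = 422 + 27 = 449)
o(36, 39)/F(11, 28) - 1163/m = ((-2 + 5*39)**2/39**2)/11 - 1163/449 = ((-2 + 195)**2/1521)*(1/11) - 1163*1/449 = ((1/1521)*193**2)*(1/11) - 1163/449 = ((1/1521)*37249)*(1/11) - 1163/449 = (37249/1521)*(1/11) - 1163/449 = 37249/16731 - 1163/449 = -2733352/7512219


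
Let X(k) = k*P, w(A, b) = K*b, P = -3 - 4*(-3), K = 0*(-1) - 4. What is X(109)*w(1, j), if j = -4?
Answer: 15696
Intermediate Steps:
K = -4 (K = 0 - 4 = -4)
P = 9 (P = -3 + 12 = 9)
w(A, b) = -4*b
X(k) = 9*k (X(k) = k*9 = 9*k)
X(109)*w(1, j) = (9*109)*(-4*(-4)) = 981*16 = 15696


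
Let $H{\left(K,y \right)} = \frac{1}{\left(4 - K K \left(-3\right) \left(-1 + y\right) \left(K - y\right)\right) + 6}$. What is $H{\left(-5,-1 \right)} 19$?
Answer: $\frac{19}{610} \approx 0.031148$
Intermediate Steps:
$H{\left(K,y \right)} = \frac{1}{10 + 3 K^{2} \left(-1 + y\right) \left(K - y\right)}$ ($H{\left(K,y \right)} = \frac{1}{\left(4 - K^{2} \left(-3\right) \left(-1 + y\right) \left(K - y\right)\right) + 6} = \frac{1}{\left(4 - - 3 K^{2} \left(-1 + y\right) \left(K - y\right)\right) + 6} = \frac{1}{\left(4 + 3 K^{2} \left(-1 + y\right) \left(K - y\right)\right) + 6} = \frac{1}{10 + 3 K^{2} \left(-1 + y\right) \left(K - y\right)}$)
$H{\left(-5,-1 \right)} 19 = \frac{1}{10 - 3 \left(-5\right)^{3} - 3 \left(-5\right)^{2} \left(-1\right)^{2} + 3 \left(-1\right) \left(-5\right)^{2} + 3 \left(-1\right) \left(-5\right)^{3}} \cdot 19 = \frac{1}{10 - -375 - 75 \cdot 1 + 3 \left(-1\right) 25 + 3 \left(-1\right) \left(-125\right)} 19 = \frac{1}{10 + 375 - 75 - 75 + 375} \cdot 19 = \frac{1}{610} \cdot 19 = \frac{19}{610}$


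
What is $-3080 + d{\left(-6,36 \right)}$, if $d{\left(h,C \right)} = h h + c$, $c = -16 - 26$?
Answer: $-3086$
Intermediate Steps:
$c = -42$
$d{\left(h,C \right)} = -42 + h^{2}$ ($d{\left(h,C \right)} = h h - 42 = h^{2} - 42 = -42 + h^{2}$)
$-3080 + d{\left(-6,36 \right)} = -3080 - \left(42 - \left(-6\right)^{2}\right) = -3080 + \left(-42 + 36\right) = -3080 - 6 = -3086$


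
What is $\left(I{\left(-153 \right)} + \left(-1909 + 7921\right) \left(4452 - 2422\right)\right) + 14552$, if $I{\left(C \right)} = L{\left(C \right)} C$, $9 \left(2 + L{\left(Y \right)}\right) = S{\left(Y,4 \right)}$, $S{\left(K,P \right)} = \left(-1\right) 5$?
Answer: $12219303$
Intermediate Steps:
$S{\left(K,P \right)} = -5$
$L{\left(Y \right)} = - \frac{23}{9}$ ($L{\left(Y \right)} = -2 + \frac{1}{9} \left(-5\right) = -2 - \frac{5}{9} = - \frac{23}{9}$)
$I{\left(C \right)} = - \frac{23 C}{9}$
$\left(I{\left(-153 \right)} + \left(-1909 + 7921\right) \left(4452 - 2422\right)\right) + 14552 = \left(\left(- \frac{23}{9}\right) \left(-153\right) + \left(-1909 + 7921\right) \left(4452 - 2422\right)\right) + 14552 = \left(391 + 6012 \cdot 2030\right) + 14552 = \left(391 + 12204360\right) + 14552 = 12204751 + 14552 = 12219303$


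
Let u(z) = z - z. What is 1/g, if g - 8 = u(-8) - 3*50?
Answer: -1/142 ≈ -0.0070423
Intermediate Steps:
u(z) = 0
g = -142 (g = 8 + (0 - 3*50) = 8 + (0 - 150) = 8 - 150 = -142)
1/g = 1/(-142) = -1/142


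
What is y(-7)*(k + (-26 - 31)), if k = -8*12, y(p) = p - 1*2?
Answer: 1377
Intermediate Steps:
y(p) = -2 + p (y(p) = p - 2 = -2 + p)
k = -96
y(-7)*(k + (-26 - 31)) = (-2 - 7)*(-96 + (-26 - 31)) = -9*(-96 - 57) = -9*(-153) = 1377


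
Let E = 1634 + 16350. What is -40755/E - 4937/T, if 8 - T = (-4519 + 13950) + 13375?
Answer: -420172741/204999616 ≈ -2.0496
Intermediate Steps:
E = 17984
T = -22798 (T = 8 - ((-4519 + 13950) + 13375) = 8 - (9431 + 13375) = 8 - 1*22806 = 8 - 22806 = -22798)
-40755/E - 4937/T = -40755/17984 - 4937/(-22798) = -40755*1/17984 - 4937*(-1/22798) = -40755/17984 + 4937/22798 = -420172741/204999616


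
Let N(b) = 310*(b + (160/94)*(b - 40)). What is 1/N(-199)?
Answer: -47/8826630 ≈ -5.3248e-6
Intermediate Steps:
N(b) = -992000/47 + 39370*b/47 (N(b) = 310*(b + (160*(1/94))*(-40 + b)) = 310*(b + 80*(-40 + b)/47) = 310*(b + (-3200/47 + 80*b/47)) = 310*(-3200/47 + 127*b/47) = -992000/47 + 39370*b/47)
1/N(-199) = 1/(-992000/47 + (39370/47)*(-199)) = 1/(-992000/47 - 7834630/47) = 1/(-8826630/47) = -47/8826630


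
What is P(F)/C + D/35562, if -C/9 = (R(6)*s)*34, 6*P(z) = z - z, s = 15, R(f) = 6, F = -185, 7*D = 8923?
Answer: 8923/248934 ≈ 0.035845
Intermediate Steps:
D = 8923/7 (D = (1/7)*8923 = 8923/7 ≈ 1274.7)
P(z) = 0 (P(z) = (z - z)/6 = (1/6)*0 = 0)
C = -27540 (C = -9*6*15*34 = -810*34 = -9*3060 = -27540)
P(F)/C + D/35562 = 0/(-27540) + (8923/7)/35562 = 0*(-1/27540) + (8923/7)*(1/35562) = 0 + 8923/248934 = 8923/248934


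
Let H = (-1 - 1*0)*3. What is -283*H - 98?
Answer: 751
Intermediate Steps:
H = -3 (H = (-1 + 0)*3 = -1*3 = -3)
-283*H - 98 = -283*(-3) - 98 = 849 - 98 = 751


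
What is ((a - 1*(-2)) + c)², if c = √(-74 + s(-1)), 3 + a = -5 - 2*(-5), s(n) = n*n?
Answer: (4 + I*√73)² ≈ -57.0 + 68.352*I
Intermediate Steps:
s(n) = n²
a = 2 (a = -3 + (-5 - 2*(-5)) = -3 + (-5 + 10) = -3 + 5 = 2)
c = I*√73 (c = √(-74 + (-1)²) = √(-74 + 1) = √(-73) = I*√73 ≈ 8.544*I)
((a - 1*(-2)) + c)² = ((2 - 1*(-2)) + I*√73)² = ((2 + 2) + I*√73)² = (4 + I*√73)²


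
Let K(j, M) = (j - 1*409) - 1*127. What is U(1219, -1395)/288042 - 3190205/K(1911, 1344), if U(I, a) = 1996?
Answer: -91891028411/39605775 ≈ -2320.1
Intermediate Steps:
K(j, M) = -536 + j (K(j, M) = (j - 409) - 127 = (-409 + j) - 127 = -536 + j)
U(1219, -1395)/288042 - 3190205/K(1911, 1344) = 1996/288042 - 3190205/(-536 + 1911) = 1996*(1/288042) - 3190205/1375 = 998/144021 - 3190205*1/1375 = 998/144021 - 638041/275 = -91891028411/39605775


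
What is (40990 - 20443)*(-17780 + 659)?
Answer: -351785187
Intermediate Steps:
(40990 - 20443)*(-17780 + 659) = 20547*(-17121) = -351785187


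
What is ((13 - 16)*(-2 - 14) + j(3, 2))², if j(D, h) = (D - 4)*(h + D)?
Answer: 1849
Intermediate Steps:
j(D, h) = (-4 + D)*(D + h)
((13 - 16)*(-2 - 14) + j(3, 2))² = ((13 - 16)*(-2 - 14) + (3² - 4*3 - 4*2 + 3*2))² = (-3*(-16) + (9 - 12 - 8 + 6))² = (48 - 5)² = 43² = 1849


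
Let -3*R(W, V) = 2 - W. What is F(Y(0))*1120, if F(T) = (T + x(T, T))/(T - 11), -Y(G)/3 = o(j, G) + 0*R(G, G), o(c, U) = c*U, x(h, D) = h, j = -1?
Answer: 0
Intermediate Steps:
o(c, U) = U*c
R(W, V) = -⅔ + W/3 (R(W, V) = -(2 - W)/3 = -⅔ + W/3)
Y(G) = 3*G (Y(G) = -3*(G*(-1) + 0*(-⅔ + G/3)) = -3*(-G + 0) = -(-3)*G = 3*G)
F(T) = 2*T/(-11 + T) (F(T) = (T + T)/(T - 11) = (2*T)/(-11 + T) = 2*T/(-11 + T))
F(Y(0))*1120 = (2*(3*0)/(-11 + 3*0))*1120 = (2*0/(-11 + 0))*1120 = (2*0/(-11))*1120 = (2*0*(-1/11))*1120 = 0*1120 = 0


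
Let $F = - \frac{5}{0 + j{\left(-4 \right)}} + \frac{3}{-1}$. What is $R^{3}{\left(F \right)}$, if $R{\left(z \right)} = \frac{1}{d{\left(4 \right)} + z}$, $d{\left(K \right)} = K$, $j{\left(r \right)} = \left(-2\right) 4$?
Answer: $\frac{512}{2197} \approx 0.23305$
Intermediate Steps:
$j{\left(r \right)} = -8$
$F = - \frac{19}{8}$ ($F = - \frac{5}{0 - 8} + \frac{3}{-1} = - \frac{5}{-8} + 3 \left(-1\right) = \left(-5\right) \left(- \frac{1}{8}\right) - 3 = \frac{5}{8} - 3 = - \frac{19}{8} \approx -2.375$)
$R{\left(z \right)} = \frac{1}{4 + z}$
$R^{3}{\left(F \right)} = \left(\frac{1}{4 - \frac{19}{8}}\right)^{3} = \left(\frac{1}{\frac{13}{8}}\right)^{3} = \left(\frac{8}{13}\right)^{3} = \frac{512}{2197}$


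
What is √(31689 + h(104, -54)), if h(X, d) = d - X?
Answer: √31531 ≈ 177.57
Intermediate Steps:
√(31689 + h(104, -54)) = √(31689 + (-54 - 1*104)) = √(31689 + (-54 - 104)) = √(31689 - 158) = √31531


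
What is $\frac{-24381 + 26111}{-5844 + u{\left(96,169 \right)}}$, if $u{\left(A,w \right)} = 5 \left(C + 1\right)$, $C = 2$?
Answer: $- \frac{1730}{5829} \approx -0.29679$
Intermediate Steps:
$u{\left(A,w \right)} = 15$ ($u{\left(A,w \right)} = 5 \left(2 + 1\right) = 5 \cdot 3 = 15$)
$\frac{-24381 + 26111}{-5844 + u{\left(96,169 \right)}} = \frac{-24381 + 26111}{-5844 + 15} = \frac{1730}{-5829} = 1730 \left(- \frac{1}{5829}\right) = - \frac{1730}{5829}$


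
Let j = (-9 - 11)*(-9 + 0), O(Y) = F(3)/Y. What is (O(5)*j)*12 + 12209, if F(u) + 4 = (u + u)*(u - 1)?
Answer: 15665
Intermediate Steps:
F(u) = -4 + 2*u*(-1 + u) (F(u) = -4 + (u + u)*(u - 1) = -4 + (2*u)*(-1 + u) = -4 + 2*u*(-1 + u))
O(Y) = 8/Y (O(Y) = (-4 - 2*3 + 2*3²)/Y = (-4 - 6 + 2*9)/Y = (-4 - 6 + 18)/Y = 8/Y)
j = 180 (j = -20*(-9) = 180)
(O(5)*j)*12 + 12209 = ((8/5)*180)*12 + 12209 = 288*12 + 12209 = 3456 + 12209 = 15665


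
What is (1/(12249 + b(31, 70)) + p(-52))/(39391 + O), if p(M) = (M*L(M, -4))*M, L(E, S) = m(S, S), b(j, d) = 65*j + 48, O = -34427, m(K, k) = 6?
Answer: 3180793/973216 ≈ 3.2683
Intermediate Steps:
b(j, d) = 48 + 65*j
L(E, S) = 6
p(M) = 6*M**2 (p(M) = (M*6)*M = (6*M)*M = 6*M**2)
(1/(12249 + b(31, 70)) + p(-52))/(39391 + O) = (1/(12249 + (48 + 65*31)) + 6*(-52)**2)/(39391 - 34427) = (1/(12249 + (48 + 2015)) + 6*2704)/4964 = (1/(12249 + 2063) + 16224)*(1/4964) = (1/14312 + 16224)*(1/4964) = (232197889/14312)*(1/4964) = 3180793/973216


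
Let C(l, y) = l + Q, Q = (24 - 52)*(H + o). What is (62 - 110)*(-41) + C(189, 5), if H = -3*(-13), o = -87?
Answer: 3501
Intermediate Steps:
H = 39
Q = 1344 (Q = (24 - 52)*(39 - 87) = -28*(-48) = 1344)
C(l, y) = 1344 + l (C(l, y) = l + 1344 = 1344 + l)
(62 - 110)*(-41) + C(189, 5) = (62 - 110)*(-41) + (1344 + 189) = -48*(-41) + 1533 = 1968 + 1533 = 3501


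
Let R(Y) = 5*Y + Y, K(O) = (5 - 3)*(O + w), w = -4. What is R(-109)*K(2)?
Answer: 2616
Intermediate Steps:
K(O) = -8 + 2*O (K(O) = (5 - 3)*(O - 4) = 2*(-4 + O) = -8 + 2*O)
R(Y) = 6*Y
R(-109)*K(2) = (6*(-109))*(-8 + 2*2) = -654*(-8 + 4) = -654*(-4) = 2616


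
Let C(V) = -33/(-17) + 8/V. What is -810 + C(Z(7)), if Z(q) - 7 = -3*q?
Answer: -96227/119 ≈ -808.63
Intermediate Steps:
Z(q) = 7 - 3*q
C(V) = 33/17 + 8/V (C(V) = -33*(-1/17) + 8/V = 33/17 + 8/V)
-810 + C(Z(7)) = -810 + (33/17 + 8/(7 - 3*7)) = -810 + (33/17 + 8/(7 - 21)) = -810 + (33/17 + 8/(-14)) = -810 + (33/17 + 8*(-1/14)) = -810 + (33/17 - 4/7) = -810 + 163/119 = -96227/119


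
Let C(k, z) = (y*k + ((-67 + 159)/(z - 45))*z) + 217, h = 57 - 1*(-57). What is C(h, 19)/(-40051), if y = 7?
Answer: -12321/520663 ≈ -0.023664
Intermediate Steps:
h = 114 (h = 57 + 57 = 114)
C(k, z) = 217 + 7*k + 92*z/(-45 + z) (C(k, z) = (7*k + ((-67 + 159)/(z - 45))*z) + 217 = (7*k + (92/(-45 + z))*z) + 217 = (7*k + 92*z/(-45 + z)) + 217 = 217 + 7*k + 92*z/(-45 + z))
C(h, 19)/(-40051) = ((-9765 - 315*114 + 309*19 + 7*114*19)/(-45 + 19))/(-40051) = ((-9765 - 35910 + 5871 + 15162)/(-26))*(-1/40051) = -1/26*(-24642)*(-1/40051) = (12321/13)*(-1/40051) = -12321/520663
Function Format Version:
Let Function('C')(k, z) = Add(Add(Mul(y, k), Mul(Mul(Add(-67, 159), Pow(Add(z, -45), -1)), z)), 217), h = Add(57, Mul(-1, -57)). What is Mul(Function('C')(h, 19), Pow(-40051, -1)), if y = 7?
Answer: Rational(-12321, 520663) ≈ -0.023664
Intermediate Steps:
h = 114 (h = Add(57, 57) = 114)
Function('C')(k, z) = Add(217, Mul(7, k), Mul(92, z, Pow(Add(-45, z), -1))) (Function('C')(k, z) = Add(Add(Mul(7, k), Mul(Mul(Add(-67, 159), Pow(Add(z, -45), -1)), z)), 217) = Add(Add(Mul(7, k), Mul(Mul(92, Pow(Add(-45, z), -1)), z)), 217) = Add(Add(Mul(7, k), Mul(92, z, Pow(Add(-45, z), -1))), 217) = Add(217, Mul(7, k), Mul(92, z, Pow(Add(-45, z), -1))))
Mul(Function('C')(h, 19), Pow(-40051, -1)) = Mul(Mul(Pow(Add(-45, 19), -1), Add(-9765, Mul(-315, 114), Mul(309, 19), Mul(7, 114, 19))), Pow(-40051, -1)) = Mul(Mul(Pow(-26, -1), Add(-9765, -35910, 5871, 15162)), Rational(-1, 40051)) = Mul(Mul(Rational(-1, 26), -24642), Rational(-1, 40051)) = Mul(Rational(12321, 13), Rational(-1, 40051)) = Rational(-12321, 520663)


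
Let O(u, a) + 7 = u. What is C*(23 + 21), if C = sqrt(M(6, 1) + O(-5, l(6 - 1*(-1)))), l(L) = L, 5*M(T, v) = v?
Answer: 44*I*sqrt(295)/5 ≈ 151.15*I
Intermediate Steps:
M(T, v) = v/5
O(u, a) = -7 + u
C = I*sqrt(295)/5 (C = sqrt((1/5)*1 + (-7 - 5)) = sqrt(1/5 - 12) = sqrt(-59/5) = I*sqrt(295)/5 ≈ 3.4351*I)
C*(23 + 21) = (I*sqrt(295)/5)*(23 + 21) = (I*sqrt(295)/5)*44 = 44*I*sqrt(295)/5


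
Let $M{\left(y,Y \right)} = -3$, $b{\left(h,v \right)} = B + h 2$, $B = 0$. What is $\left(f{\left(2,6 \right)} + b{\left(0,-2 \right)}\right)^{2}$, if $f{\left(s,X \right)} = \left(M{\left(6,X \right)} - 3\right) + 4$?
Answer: $4$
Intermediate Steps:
$b{\left(h,v \right)} = 2 h$ ($b{\left(h,v \right)} = 0 + h 2 = 0 + 2 h = 2 h$)
$f{\left(s,X \right)} = -2$ ($f{\left(s,X \right)} = \left(-3 - 3\right) + 4 = -6 + 4 = -2$)
$\left(f{\left(2,6 \right)} + b{\left(0,-2 \right)}\right)^{2} = \left(-2 + 2 \cdot 0\right)^{2} = \left(-2 + 0\right)^{2} = \left(-2\right)^{2} = 4$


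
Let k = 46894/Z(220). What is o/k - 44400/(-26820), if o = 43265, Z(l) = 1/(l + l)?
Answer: 3057605171/1844622384 ≈ 1.6576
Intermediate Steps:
Z(l) = 1/(2*l)
k = 20633360 (k = 46894/(((1/2)/220)) = 46894/(((1/2)*(1/220))) = 46894/(1/440) = 46894*440 = 20633360)
o/k - 44400/(-26820) = 43265/20633360 - 44400/(-26820) = 43265*(1/20633360) - 44400*(-1/26820) = 8653/4126672 + 740/447 = 3057605171/1844622384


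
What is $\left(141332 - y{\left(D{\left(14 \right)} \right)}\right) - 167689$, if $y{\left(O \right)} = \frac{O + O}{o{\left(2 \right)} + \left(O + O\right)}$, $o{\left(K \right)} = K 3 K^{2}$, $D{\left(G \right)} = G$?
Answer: $- \frac{342648}{13} \approx -26358.0$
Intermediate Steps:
$o{\left(K \right)} = 3 K^{3}$ ($o{\left(K \right)} = 3 K K^{2} = 3 K^{3}$)
$y{\left(O \right)} = \frac{2 O}{24 + 2 O}$ ($y{\left(O \right)} = \frac{O + O}{3 \cdot 2^{3} + \left(O + O\right)} = \frac{2 O}{3 \cdot 8 + 2 O} = \frac{2 O}{24 + 2 O}$)
$\left(141332 - y{\left(D{\left(14 \right)} \right)}\right) - 167689 = \left(141332 - \frac{14}{12 + 14}\right) - 167689 = \left(141332 - \frac{14}{26}\right) - 167689 = \left(141332 - 14 \cdot \frac{1}{26}\right) - 167689 = \left(141332 - \frac{7}{13}\right) - 167689 = \frac{1837309}{13} - 167689 = - \frac{342648}{13}$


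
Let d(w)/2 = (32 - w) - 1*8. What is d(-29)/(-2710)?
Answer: -53/1355 ≈ -0.039114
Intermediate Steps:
d(w) = 48 - 2*w (d(w) = 2*((32 - w) - 1*8) = 2*((32 - w) - 8) = 2*(24 - w) = 48 - 2*w)
d(-29)/(-2710) = (48 - 2*(-29))/(-2710) = (48 + 58)*(-1/2710) = 106*(-1/2710) = -53/1355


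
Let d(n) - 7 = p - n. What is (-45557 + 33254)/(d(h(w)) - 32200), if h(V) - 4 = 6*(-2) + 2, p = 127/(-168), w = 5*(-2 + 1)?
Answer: 2066904/5407543 ≈ 0.38223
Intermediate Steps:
w = -5 (w = 5*(-1) = -5)
p = -127/168 (p = 127*(-1/168) = -127/168 ≈ -0.75595)
h(V) = -6 (h(V) = 4 + (6*(-2) + 2) = 4 + (-12 + 2) = 4 - 10 = -6)
d(n) = 1049/168 - n (d(n) = 7 + (-127/168 - n) = 1049/168 - n)
(-45557 + 33254)/(d(h(w)) - 32200) = (-45557 + 33254)/((1049/168 - 1*(-6)) - 32200) = -12303/((1049/168 + 6) - 32200) = -12303/(2057/168 - 32200) = -12303/(-5407543/168) = -12303*(-168/5407543) = 2066904/5407543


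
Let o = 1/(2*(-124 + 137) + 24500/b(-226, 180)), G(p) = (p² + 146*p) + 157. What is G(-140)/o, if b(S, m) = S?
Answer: 6360096/113 ≈ 56284.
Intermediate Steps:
G(p) = 157 + p² + 146*p
o = -113/9312 (o = 1/(2*(-124 + 137) + 24500/(-226)) = 1/(2*13 + 24500*(-1/226)) = 1/(26 - 12250/113) = 1/(-9312/113) = -113/9312 ≈ -0.012135)
G(-140)/o = (157 + (-140)² + 146*(-140))/(-113/9312) = (157 + 19600 - 20440)*(-9312/113) = -683*(-9312/113) = 6360096/113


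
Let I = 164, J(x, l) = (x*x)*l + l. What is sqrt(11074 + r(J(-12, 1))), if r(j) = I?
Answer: sqrt(11238) ≈ 106.01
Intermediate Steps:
J(x, l) = l + l*x**2 (J(x, l) = x**2*l + l = l*x**2 + l = l + l*x**2)
r(j) = 164
sqrt(11074 + r(J(-12, 1))) = sqrt(11074 + 164) = sqrt(11238)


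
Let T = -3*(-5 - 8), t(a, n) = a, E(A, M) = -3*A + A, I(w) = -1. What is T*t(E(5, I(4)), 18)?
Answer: -390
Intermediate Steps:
E(A, M) = -2*A
T = 39 (T = -3*(-13) = 39)
T*t(E(5, I(4)), 18) = 39*(-2*5) = 39*(-10) = -390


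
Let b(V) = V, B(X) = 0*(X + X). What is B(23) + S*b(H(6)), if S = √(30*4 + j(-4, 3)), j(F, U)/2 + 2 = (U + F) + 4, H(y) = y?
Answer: 6*√122 ≈ 66.272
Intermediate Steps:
j(F, U) = 4 + 2*F + 2*U (j(F, U) = -4 + 2*((U + F) + 4) = -4 + 2*((F + U) + 4) = -4 + 2*(4 + F + U) = -4 + (8 + 2*F + 2*U) = 4 + 2*F + 2*U)
B(X) = 0 (B(X) = 0*(2*X) = 0)
S = √122 (S = √(30*4 + (4 + 2*(-4) + 2*3)) = √(120 + (4 - 8 + 6)) = √(120 + 2) = √122 ≈ 11.045)
B(23) + S*b(H(6)) = 0 + √122*6 = 0 + 6*√122 = 6*√122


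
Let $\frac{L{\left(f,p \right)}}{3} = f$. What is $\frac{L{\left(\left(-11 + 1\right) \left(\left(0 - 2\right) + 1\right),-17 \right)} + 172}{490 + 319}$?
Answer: $\frac{202}{809} \approx 0.24969$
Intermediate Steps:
$L{\left(f,p \right)} = 3 f$
$\frac{L{\left(\left(-11 + 1\right) \left(\left(0 - 2\right) + 1\right),-17 \right)} + 172}{490 + 319} = \frac{3 \left(-11 + 1\right) \left(\left(0 - 2\right) + 1\right) + 172}{490 + 319} = \frac{3 \left(- 10 \left(-2 + 1\right)\right) + 172}{809} = \left(3 \left(\left(-10\right) \left(-1\right)\right) + 172\right) \frac{1}{809} = \left(3 \cdot 10 + 172\right) \frac{1}{809} = \left(30 + 172\right) \frac{1}{809} = 202 \cdot \frac{1}{809} = \frac{202}{809}$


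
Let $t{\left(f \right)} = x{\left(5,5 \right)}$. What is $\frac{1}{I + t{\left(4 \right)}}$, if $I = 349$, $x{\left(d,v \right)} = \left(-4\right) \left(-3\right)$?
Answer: $\frac{1}{361} \approx 0.0027701$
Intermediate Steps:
$x{\left(d,v \right)} = 12$
$t{\left(f \right)} = 12$
$\frac{1}{I + t{\left(4 \right)}} = \frac{1}{349 + 12} = \frac{1}{361}$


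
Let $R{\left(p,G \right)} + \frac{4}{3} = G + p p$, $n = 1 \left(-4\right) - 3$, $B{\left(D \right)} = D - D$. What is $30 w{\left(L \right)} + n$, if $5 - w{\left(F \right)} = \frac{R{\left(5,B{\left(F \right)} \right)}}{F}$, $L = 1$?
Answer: $-567$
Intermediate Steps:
$B{\left(D \right)} = 0$
$n = -7$ ($n = -4 - 3 = -7$)
$R{\left(p,G \right)} = - \frac{4}{3} + G + p^{2}$ ($R{\left(p,G \right)} = - \frac{4}{3} + \left(G + p p\right) = - \frac{4}{3} + \left(G + p^{2}\right) = - \frac{4}{3} + G + p^{2}$)
$w{\left(F \right)} = 5 - \frac{71}{3 F}$ ($w{\left(F \right)} = 5 - \frac{- \frac{4}{3} + 0 + 5^{2}}{F} = 5 - \frac{- \frac{4}{3} + 0 + 25}{F} = 5 - \frac{71}{3 F}$)
$30 w{\left(L \right)} + n = 30 \left(5 - \frac{71}{3 \cdot 1}\right) - 7 = 30 \left(5 - \frac{71}{3}\right) - 7 = 30 \left(- \frac{56}{3}\right) - 7 = -560 - 7 = -567$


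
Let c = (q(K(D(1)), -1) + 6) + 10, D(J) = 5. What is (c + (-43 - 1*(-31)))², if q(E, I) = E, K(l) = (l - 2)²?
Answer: 169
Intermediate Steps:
K(l) = (-2 + l)²
c = 25 (c = ((-2 + 5)² + 6) + 10 = (3² + 6) + 10 = (9 + 6) + 10 = 15 + 10 = 25)
(c + (-43 - 1*(-31)))² = (25 + (-43 - 1*(-31)))² = (25 + (-43 + 31))² = (25 - 12)² = 13² = 169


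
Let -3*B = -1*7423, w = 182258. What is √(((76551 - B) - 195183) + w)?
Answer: √550365/3 ≈ 247.29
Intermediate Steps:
B = 7423/3 (B = -(-1)*7423/3 = -⅓*(-7423) = 7423/3 ≈ 2474.3)
√(((76551 - B) - 195183) + w) = √(((76551 - 1*7423/3) - 195183) + 182258) = √(((76551 - 7423/3) - 195183) + 182258) = √((222230/3 - 195183) + 182258) = √(-363319/3 + 182258) = √(183455/3) = √550365/3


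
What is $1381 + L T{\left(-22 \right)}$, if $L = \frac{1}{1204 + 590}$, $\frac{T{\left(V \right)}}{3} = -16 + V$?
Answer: $\frac{412900}{299} \approx 1380.9$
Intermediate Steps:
$T{\left(V \right)} = -48 + 3 V$ ($T{\left(V \right)} = 3 \left(-16 + V\right) = -48 + 3 V$)
$L = \frac{1}{1794} \approx 0.00055741$
$1381 + L T{\left(-22 \right)} = 1381 + \frac{-48 + 3 \left(-22\right)}{1794} = 1381 + \frac{-48 - 66}{1794} = 1381 + \frac{1}{1794} \left(-114\right) = 1381 - \frac{19}{299} = \frac{412900}{299}$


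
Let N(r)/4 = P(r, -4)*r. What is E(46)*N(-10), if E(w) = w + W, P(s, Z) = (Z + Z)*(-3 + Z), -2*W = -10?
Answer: -114240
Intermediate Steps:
W = 5 (W = -½*(-10) = 5)
P(s, Z) = 2*Z*(-3 + Z) (P(s, Z) = (2*Z)*(-3 + Z) = 2*Z*(-3 + Z))
E(w) = 5 + w (E(w) = w + 5 = 5 + w)
N(r) = 224*r (N(r) = 4*((2*(-4)*(-3 - 4))*r) = 4*((2*(-4)*(-7))*r) = 4*(56*r) = 224*r)
E(46)*N(-10) = (5 + 46)*(224*(-10)) = 51*(-2240) = -114240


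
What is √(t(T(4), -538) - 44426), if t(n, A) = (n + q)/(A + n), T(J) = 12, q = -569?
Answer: 3*I*√1365701666/526 ≈ 210.77*I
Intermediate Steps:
t(n, A) = (-569 + n)/(A + n) (t(n, A) = (n - 569)/(A + n) = (-569 + n)/(A + n))
√(t(T(4), -538) - 44426) = √((-569 + 12)/(-538 + 12) - 44426) = √(-557/(-526) - 44426) = √(-1/526*(-557) - 44426) = √(557/526 - 44426) = √(-23367519/526) = 3*I*√1365701666/526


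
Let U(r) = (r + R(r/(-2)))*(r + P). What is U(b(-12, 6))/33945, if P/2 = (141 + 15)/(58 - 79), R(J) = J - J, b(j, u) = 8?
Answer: -128/79205 ≈ -0.0016161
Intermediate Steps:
R(J) = 0
P = -104/7 (P = 2*((141 + 15)/(58 - 79)) = 2*(156/(-21)) = 2*(156*(-1/21)) = 2*(-52/7) = -104/7 ≈ -14.857)
U(r) = r*(-104/7 + r) (U(r) = (r + 0)*(r - 104/7) = r*(-104/7 + r))
U(b(-12, 6))/33945 = ((1/7)*8*(-104 + 7*8))/33945 = ((1/7)*8*(-104 + 56))*(1/33945) = ((1/7)*8*(-48))*(1/33945) = -384/7*1/33945 = -128/79205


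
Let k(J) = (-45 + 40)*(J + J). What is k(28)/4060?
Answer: -2/29 ≈ -0.068966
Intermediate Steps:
k(J) = -10*J
k(28)/4060 = -10*28/4060 = -280*1/4060 = -2/29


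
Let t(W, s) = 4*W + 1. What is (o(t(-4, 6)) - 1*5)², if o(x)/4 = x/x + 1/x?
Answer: 361/225 ≈ 1.6044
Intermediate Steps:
t(W, s) = 1 + 4*W
o(x) = 4 + 4/x (o(x) = 4*(x/x + 1/x) = 4*(1 + 1/x) = 4 + 4/x)
(o(t(-4, 6)) - 1*5)² = ((4 + 4/(1 + 4*(-4))) - 1*5)² = ((4 + 4/(1 - 16)) - 5)² = ((4 + 4/(-15)) - 5)² = ((4 + 4*(-1/15)) - 5)² = ((4 - 4/15) - 5)² = (56/15 - 5)² = (-19/15)² = 361/225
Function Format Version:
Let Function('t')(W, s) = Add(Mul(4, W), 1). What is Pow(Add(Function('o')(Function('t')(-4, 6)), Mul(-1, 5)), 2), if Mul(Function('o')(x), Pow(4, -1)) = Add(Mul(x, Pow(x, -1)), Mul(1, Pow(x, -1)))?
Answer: Rational(361, 225) ≈ 1.6044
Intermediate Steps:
Function('t')(W, s) = Add(1, Mul(4, W))
Function('o')(x) = Add(4, Mul(4, Pow(x, -1))) (Function('o')(x) = Mul(4, Add(Mul(x, Pow(x, -1)), Mul(1, Pow(x, -1)))) = Mul(4, Add(1, Pow(x, -1))) = Add(4, Mul(4, Pow(x, -1))))
Pow(Add(Function('o')(Function('t')(-4, 6)), Mul(-1, 5)), 2) = Pow(Add(Add(4, Mul(4, Pow(Add(1, Mul(4, -4)), -1))), Mul(-1, 5)), 2) = Pow(Add(Add(4, Mul(4, Pow(Add(1, -16), -1))), -5), 2) = Pow(Add(Add(4, Mul(4, Pow(-15, -1))), -5), 2) = Pow(Add(Add(4, Mul(4, Rational(-1, 15))), -5), 2) = Pow(Add(Add(4, Rational(-4, 15)), -5), 2) = Pow(Add(Rational(56, 15), -5), 2) = Pow(Rational(-19, 15), 2) = Rational(361, 225)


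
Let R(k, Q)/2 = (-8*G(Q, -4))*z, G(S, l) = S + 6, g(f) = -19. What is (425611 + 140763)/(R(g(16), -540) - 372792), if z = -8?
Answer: -283187/220572 ≈ -1.2839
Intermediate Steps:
G(S, l) = 6 + S
R(k, Q) = 768 + 128*Q (R(k, Q) = 2*(-8*(6 + Q)*(-8)) = 2*((-48 - 8*Q)*(-8)) = 2*(384 + 64*Q) = 768 + 128*Q)
(425611 + 140763)/(R(g(16), -540) - 372792) = (425611 + 140763)/((768 + 128*(-540)) - 372792) = 566374/((768 - 69120) - 372792) = 566374/(-68352 - 372792) = 566374/(-441144) = 566374*(-1/441144) = -283187/220572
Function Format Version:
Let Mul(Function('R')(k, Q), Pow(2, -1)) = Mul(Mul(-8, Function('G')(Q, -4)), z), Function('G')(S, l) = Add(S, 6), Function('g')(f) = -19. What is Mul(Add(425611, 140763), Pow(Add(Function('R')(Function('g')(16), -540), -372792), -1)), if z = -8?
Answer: Rational(-283187, 220572) ≈ -1.2839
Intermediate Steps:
Function('G')(S, l) = Add(6, S)
Function('R')(k, Q) = Add(768, Mul(128, Q)) (Function('R')(k, Q) = Mul(2, Mul(Mul(-8, Add(6, Q)), -8)) = Mul(2, Mul(Add(-48, Mul(-8, Q)), -8)) = Mul(2, Add(384, Mul(64, Q))) = Add(768, Mul(128, Q)))
Mul(Add(425611, 140763), Pow(Add(Function('R')(Function('g')(16), -540), -372792), -1)) = Mul(Add(425611, 140763), Pow(Add(Add(768, Mul(128, -540)), -372792), -1)) = Mul(566374, Pow(Add(Add(768, -69120), -372792), -1)) = Mul(566374, Pow(Add(-68352, -372792), -1)) = Mul(566374, Pow(-441144, -1)) = Mul(566374, Rational(-1, 441144)) = Rational(-283187, 220572)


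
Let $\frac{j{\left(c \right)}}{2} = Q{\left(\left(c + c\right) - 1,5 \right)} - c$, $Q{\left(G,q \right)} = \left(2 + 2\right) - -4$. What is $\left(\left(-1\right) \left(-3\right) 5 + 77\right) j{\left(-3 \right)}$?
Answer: $2024$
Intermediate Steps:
$Q{\left(G,q \right)} = 8$ ($Q{\left(G,q \right)} = 4 + 4 = 8$)
$j{\left(c \right)} = 16 - 2 c$ ($j{\left(c \right)} = 2 \left(8 - c\right) = 16 - 2 c$)
$\left(\left(-1\right) \left(-3\right) 5 + 77\right) j{\left(-3 \right)} = \left(\left(-1\right) \left(-3\right) 5 + 77\right) \left(16 - -6\right) = \left(3 \cdot 5 + 77\right) \left(16 + 6\right) = \left(15 + 77\right) 22 = 92 \cdot 22 = 2024$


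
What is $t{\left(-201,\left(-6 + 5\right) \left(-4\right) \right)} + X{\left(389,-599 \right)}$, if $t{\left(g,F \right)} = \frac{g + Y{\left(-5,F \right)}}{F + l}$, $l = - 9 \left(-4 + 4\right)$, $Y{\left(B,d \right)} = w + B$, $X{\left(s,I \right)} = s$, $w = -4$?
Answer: $\frac{673}{2} \approx 336.5$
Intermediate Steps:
$Y{\left(B,d \right)} = -4 + B$
$l = 0$ ($l = \left(-9\right) 0 = 0$)
$t{\left(g,F \right)} = \frac{-9 + g}{F}$ ($t{\left(g,F \right)} = \frac{g - 9}{F + 0} = \frac{g - 9}{F} = \frac{-9 + g}{F}$)
$t{\left(-201,\left(-6 + 5\right) \left(-4\right) \right)} + X{\left(389,-599 \right)} = \frac{-9 - 201}{\left(-6 + 5\right) \left(-4\right)} + 389 = \frac{1}{\left(-1\right) \left(-4\right)} \left(-210\right) + 389 = \frac{1}{4} \left(-210\right) + 389 = - \frac{105}{2} + 389 = \frac{673}{2}$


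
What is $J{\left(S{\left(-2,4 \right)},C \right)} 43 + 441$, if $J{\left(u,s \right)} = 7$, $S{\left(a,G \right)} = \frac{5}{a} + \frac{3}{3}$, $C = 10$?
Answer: $742$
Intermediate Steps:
$S{\left(a,G \right)} = 1 + \frac{5}{a}$ ($S{\left(a,G \right)} = \frac{5}{a} + 3 \cdot \frac{1}{3} = \frac{5}{a} + 1 = 1 + \frac{5}{a}$)
$J{\left(S{\left(-2,4 \right)},C \right)} 43 + 441 = 7 \cdot 43 + 441 = 301 + 441 = 742$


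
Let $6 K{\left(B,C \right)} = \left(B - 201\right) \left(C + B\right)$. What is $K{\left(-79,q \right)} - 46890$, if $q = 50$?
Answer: $- \frac{136610}{3} \approx -45537.0$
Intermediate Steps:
$K{\left(B,C \right)} = \frac{\left(-201 + B\right) \left(B + C\right)}{6}$ ($K{\left(B,C \right)} = \frac{\left(B - 201\right) \left(C + B\right)}{6} = \frac{\left(-201 + B\right) \left(B + C\right)}{6}$)
$K{\left(-79,q \right)} - 46890 = \left(\left(- \frac{67}{2}\right) \left(-79\right) - 1675 + \frac{\left(-79\right)^{2}}{6} + \frac{1}{6} \left(-79\right) 50\right) - 46890 = \left(\frac{5293}{2} - 1675 + \frac{1}{6} \cdot 6241 - \frac{1975}{3}\right) - 46890 = \left(\frac{5293}{2} - 1675 + \frac{6241}{6} - \frac{1975}{3}\right) - 46890 = \frac{4060}{3} - 46890 = - \frac{136610}{3}$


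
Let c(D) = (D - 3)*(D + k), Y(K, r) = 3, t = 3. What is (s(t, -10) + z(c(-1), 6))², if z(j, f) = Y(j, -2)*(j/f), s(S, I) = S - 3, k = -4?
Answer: 100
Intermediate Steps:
c(D) = (-4 + D)*(-3 + D) (c(D) = (D - 3)*(D - 4) = (-3 + D)*(-4 + D) = (-4 + D)*(-3 + D))
s(S, I) = -3 + S
z(j, f) = 3*j/f (z(j, f) = 3*(j/f) = 3*j/f)
(s(t, -10) + z(c(-1), 6))² = ((-3 + 3) + 3*(12 + (-1)² - 7*(-1))/6)² = (0 + 3*(12 + 1 + 7)*(⅙))² = (0 + 3*20*(⅙))² = (0 + 10)² = 10² = 100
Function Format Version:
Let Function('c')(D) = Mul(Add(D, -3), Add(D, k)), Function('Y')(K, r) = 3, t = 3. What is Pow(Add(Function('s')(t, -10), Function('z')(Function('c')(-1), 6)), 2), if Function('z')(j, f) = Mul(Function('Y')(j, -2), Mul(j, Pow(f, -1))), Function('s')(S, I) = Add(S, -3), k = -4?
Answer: 100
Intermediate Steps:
Function('c')(D) = Mul(Add(-4, D), Add(-3, D)) (Function('c')(D) = Mul(Add(D, -3), Add(D, -4)) = Mul(Add(-3, D), Add(-4, D)) = Mul(Add(-4, D), Add(-3, D)))
Function('s')(S, I) = Add(-3, S)
Function('z')(j, f) = Mul(3, j, Pow(f, -1)) (Function('z')(j, f) = Mul(3, Mul(j, Pow(f, -1))) = Mul(3, j, Pow(f, -1)))
Pow(Add(Function('s')(t, -10), Function('z')(Function('c')(-1), 6)), 2) = Pow(Add(Add(-3, 3), Mul(3, Add(12, Pow(-1, 2), Mul(-7, -1)), Pow(6, -1))), 2) = Pow(Add(0, Mul(3, Add(12, 1, 7), Rational(1, 6))), 2) = Pow(Add(0, Mul(3, 20, Rational(1, 6))), 2) = Pow(Add(0, 10), 2) = Pow(10, 2) = 100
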